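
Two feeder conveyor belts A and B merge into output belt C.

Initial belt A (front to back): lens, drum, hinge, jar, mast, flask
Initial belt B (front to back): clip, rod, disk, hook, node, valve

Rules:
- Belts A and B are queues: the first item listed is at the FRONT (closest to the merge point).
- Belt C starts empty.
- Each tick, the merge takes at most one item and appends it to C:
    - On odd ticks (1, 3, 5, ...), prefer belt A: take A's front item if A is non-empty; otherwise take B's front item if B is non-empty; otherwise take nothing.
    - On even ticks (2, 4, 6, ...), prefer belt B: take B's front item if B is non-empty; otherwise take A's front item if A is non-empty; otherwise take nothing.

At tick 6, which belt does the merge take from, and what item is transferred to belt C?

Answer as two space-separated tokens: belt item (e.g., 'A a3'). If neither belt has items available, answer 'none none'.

Answer: B disk

Derivation:
Tick 1: prefer A, take lens from A; A=[drum,hinge,jar,mast,flask] B=[clip,rod,disk,hook,node,valve] C=[lens]
Tick 2: prefer B, take clip from B; A=[drum,hinge,jar,mast,flask] B=[rod,disk,hook,node,valve] C=[lens,clip]
Tick 3: prefer A, take drum from A; A=[hinge,jar,mast,flask] B=[rod,disk,hook,node,valve] C=[lens,clip,drum]
Tick 4: prefer B, take rod from B; A=[hinge,jar,mast,flask] B=[disk,hook,node,valve] C=[lens,clip,drum,rod]
Tick 5: prefer A, take hinge from A; A=[jar,mast,flask] B=[disk,hook,node,valve] C=[lens,clip,drum,rod,hinge]
Tick 6: prefer B, take disk from B; A=[jar,mast,flask] B=[hook,node,valve] C=[lens,clip,drum,rod,hinge,disk]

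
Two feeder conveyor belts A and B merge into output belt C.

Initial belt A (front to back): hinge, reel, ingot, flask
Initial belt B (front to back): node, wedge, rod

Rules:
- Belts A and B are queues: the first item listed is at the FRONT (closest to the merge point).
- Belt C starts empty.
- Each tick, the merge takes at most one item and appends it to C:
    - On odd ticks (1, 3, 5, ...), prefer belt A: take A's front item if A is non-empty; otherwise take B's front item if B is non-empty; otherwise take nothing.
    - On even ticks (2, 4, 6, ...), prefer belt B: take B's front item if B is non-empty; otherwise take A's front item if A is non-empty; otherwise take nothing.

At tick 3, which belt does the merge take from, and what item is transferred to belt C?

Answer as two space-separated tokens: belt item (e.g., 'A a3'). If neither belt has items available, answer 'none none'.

Answer: A reel

Derivation:
Tick 1: prefer A, take hinge from A; A=[reel,ingot,flask] B=[node,wedge,rod] C=[hinge]
Tick 2: prefer B, take node from B; A=[reel,ingot,flask] B=[wedge,rod] C=[hinge,node]
Tick 3: prefer A, take reel from A; A=[ingot,flask] B=[wedge,rod] C=[hinge,node,reel]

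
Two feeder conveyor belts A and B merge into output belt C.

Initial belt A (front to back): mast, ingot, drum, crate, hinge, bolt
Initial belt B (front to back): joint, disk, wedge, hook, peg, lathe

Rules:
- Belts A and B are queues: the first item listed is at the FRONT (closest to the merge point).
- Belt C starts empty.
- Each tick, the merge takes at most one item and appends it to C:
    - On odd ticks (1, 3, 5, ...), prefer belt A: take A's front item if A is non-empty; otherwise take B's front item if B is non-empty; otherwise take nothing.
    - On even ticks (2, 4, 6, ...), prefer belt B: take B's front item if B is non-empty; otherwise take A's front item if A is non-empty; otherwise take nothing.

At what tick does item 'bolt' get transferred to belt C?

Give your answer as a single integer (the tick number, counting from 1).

Tick 1: prefer A, take mast from A; A=[ingot,drum,crate,hinge,bolt] B=[joint,disk,wedge,hook,peg,lathe] C=[mast]
Tick 2: prefer B, take joint from B; A=[ingot,drum,crate,hinge,bolt] B=[disk,wedge,hook,peg,lathe] C=[mast,joint]
Tick 3: prefer A, take ingot from A; A=[drum,crate,hinge,bolt] B=[disk,wedge,hook,peg,lathe] C=[mast,joint,ingot]
Tick 4: prefer B, take disk from B; A=[drum,crate,hinge,bolt] B=[wedge,hook,peg,lathe] C=[mast,joint,ingot,disk]
Tick 5: prefer A, take drum from A; A=[crate,hinge,bolt] B=[wedge,hook,peg,lathe] C=[mast,joint,ingot,disk,drum]
Tick 6: prefer B, take wedge from B; A=[crate,hinge,bolt] B=[hook,peg,lathe] C=[mast,joint,ingot,disk,drum,wedge]
Tick 7: prefer A, take crate from A; A=[hinge,bolt] B=[hook,peg,lathe] C=[mast,joint,ingot,disk,drum,wedge,crate]
Tick 8: prefer B, take hook from B; A=[hinge,bolt] B=[peg,lathe] C=[mast,joint,ingot,disk,drum,wedge,crate,hook]
Tick 9: prefer A, take hinge from A; A=[bolt] B=[peg,lathe] C=[mast,joint,ingot,disk,drum,wedge,crate,hook,hinge]
Tick 10: prefer B, take peg from B; A=[bolt] B=[lathe] C=[mast,joint,ingot,disk,drum,wedge,crate,hook,hinge,peg]
Tick 11: prefer A, take bolt from A; A=[-] B=[lathe] C=[mast,joint,ingot,disk,drum,wedge,crate,hook,hinge,peg,bolt]

Answer: 11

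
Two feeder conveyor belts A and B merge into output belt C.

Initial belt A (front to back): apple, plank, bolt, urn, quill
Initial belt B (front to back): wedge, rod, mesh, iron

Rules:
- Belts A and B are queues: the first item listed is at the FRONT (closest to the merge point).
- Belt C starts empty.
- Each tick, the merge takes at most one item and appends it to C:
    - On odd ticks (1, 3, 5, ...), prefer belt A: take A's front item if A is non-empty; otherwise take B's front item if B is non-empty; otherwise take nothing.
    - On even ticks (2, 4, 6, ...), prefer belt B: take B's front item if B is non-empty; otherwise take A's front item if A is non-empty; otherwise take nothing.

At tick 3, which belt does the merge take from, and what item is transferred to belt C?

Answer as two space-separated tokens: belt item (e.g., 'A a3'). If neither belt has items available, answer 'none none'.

Tick 1: prefer A, take apple from A; A=[plank,bolt,urn,quill] B=[wedge,rod,mesh,iron] C=[apple]
Tick 2: prefer B, take wedge from B; A=[plank,bolt,urn,quill] B=[rod,mesh,iron] C=[apple,wedge]
Tick 3: prefer A, take plank from A; A=[bolt,urn,quill] B=[rod,mesh,iron] C=[apple,wedge,plank]

Answer: A plank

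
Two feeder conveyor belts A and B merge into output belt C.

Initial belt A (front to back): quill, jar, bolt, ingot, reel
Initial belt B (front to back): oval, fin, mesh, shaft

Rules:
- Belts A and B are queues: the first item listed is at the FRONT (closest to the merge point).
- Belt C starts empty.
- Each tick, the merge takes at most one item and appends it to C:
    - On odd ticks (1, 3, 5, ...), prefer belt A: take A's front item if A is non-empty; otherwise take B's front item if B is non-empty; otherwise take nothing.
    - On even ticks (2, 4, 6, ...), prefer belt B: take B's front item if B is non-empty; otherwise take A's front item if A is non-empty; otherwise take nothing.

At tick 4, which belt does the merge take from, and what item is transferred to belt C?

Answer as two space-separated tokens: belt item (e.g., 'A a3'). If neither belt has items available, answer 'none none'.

Answer: B fin

Derivation:
Tick 1: prefer A, take quill from A; A=[jar,bolt,ingot,reel] B=[oval,fin,mesh,shaft] C=[quill]
Tick 2: prefer B, take oval from B; A=[jar,bolt,ingot,reel] B=[fin,mesh,shaft] C=[quill,oval]
Tick 3: prefer A, take jar from A; A=[bolt,ingot,reel] B=[fin,mesh,shaft] C=[quill,oval,jar]
Tick 4: prefer B, take fin from B; A=[bolt,ingot,reel] B=[mesh,shaft] C=[quill,oval,jar,fin]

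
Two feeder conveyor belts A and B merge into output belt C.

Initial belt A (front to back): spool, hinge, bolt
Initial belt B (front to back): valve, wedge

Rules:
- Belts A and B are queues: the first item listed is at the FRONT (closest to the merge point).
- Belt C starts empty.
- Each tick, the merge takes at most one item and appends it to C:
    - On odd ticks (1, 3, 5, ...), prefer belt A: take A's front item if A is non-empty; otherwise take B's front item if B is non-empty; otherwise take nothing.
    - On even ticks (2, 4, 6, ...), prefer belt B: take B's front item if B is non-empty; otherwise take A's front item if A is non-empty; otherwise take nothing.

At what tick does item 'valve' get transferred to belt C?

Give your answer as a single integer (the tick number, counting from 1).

Tick 1: prefer A, take spool from A; A=[hinge,bolt] B=[valve,wedge] C=[spool]
Tick 2: prefer B, take valve from B; A=[hinge,bolt] B=[wedge] C=[spool,valve]

Answer: 2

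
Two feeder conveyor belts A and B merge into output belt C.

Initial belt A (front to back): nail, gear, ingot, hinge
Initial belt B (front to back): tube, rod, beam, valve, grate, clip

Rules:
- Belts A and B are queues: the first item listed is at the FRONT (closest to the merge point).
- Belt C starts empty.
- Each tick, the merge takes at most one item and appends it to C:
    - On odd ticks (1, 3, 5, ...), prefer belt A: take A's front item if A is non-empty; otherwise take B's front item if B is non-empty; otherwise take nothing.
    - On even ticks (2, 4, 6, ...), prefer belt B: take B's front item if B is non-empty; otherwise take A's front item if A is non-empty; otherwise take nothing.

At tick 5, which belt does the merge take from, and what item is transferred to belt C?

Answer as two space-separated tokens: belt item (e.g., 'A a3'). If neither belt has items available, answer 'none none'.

Answer: A ingot

Derivation:
Tick 1: prefer A, take nail from A; A=[gear,ingot,hinge] B=[tube,rod,beam,valve,grate,clip] C=[nail]
Tick 2: prefer B, take tube from B; A=[gear,ingot,hinge] B=[rod,beam,valve,grate,clip] C=[nail,tube]
Tick 3: prefer A, take gear from A; A=[ingot,hinge] B=[rod,beam,valve,grate,clip] C=[nail,tube,gear]
Tick 4: prefer B, take rod from B; A=[ingot,hinge] B=[beam,valve,grate,clip] C=[nail,tube,gear,rod]
Tick 5: prefer A, take ingot from A; A=[hinge] B=[beam,valve,grate,clip] C=[nail,tube,gear,rod,ingot]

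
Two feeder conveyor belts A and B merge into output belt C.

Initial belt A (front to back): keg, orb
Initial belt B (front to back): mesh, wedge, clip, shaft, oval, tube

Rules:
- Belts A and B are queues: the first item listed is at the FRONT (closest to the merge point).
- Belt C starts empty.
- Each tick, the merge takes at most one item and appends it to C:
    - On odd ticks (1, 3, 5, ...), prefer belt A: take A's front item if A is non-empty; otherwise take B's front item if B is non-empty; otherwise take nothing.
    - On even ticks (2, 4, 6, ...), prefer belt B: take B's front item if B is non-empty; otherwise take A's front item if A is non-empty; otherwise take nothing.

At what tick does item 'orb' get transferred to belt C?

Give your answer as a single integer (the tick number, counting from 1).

Tick 1: prefer A, take keg from A; A=[orb] B=[mesh,wedge,clip,shaft,oval,tube] C=[keg]
Tick 2: prefer B, take mesh from B; A=[orb] B=[wedge,clip,shaft,oval,tube] C=[keg,mesh]
Tick 3: prefer A, take orb from A; A=[-] B=[wedge,clip,shaft,oval,tube] C=[keg,mesh,orb]

Answer: 3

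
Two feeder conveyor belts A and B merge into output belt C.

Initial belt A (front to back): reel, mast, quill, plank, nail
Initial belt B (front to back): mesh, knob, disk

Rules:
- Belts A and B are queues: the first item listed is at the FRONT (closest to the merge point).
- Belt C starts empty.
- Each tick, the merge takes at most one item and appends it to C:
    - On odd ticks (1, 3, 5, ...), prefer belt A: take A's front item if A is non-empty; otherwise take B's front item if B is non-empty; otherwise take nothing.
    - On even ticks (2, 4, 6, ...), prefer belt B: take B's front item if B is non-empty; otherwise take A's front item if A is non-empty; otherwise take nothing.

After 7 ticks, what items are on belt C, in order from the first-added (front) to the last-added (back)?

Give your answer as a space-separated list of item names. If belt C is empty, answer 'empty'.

Tick 1: prefer A, take reel from A; A=[mast,quill,plank,nail] B=[mesh,knob,disk] C=[reel]
Tick 2: prefer B, take mesh from B; A=[mast,quill,plank,nail] B=[knob,disk] C=[reel,mesh]
Tick 3: prefer A, take mast from A; A=[quill,plank,nail] B=[knob,disk] C=[reel,mesh,mast]
Tick 4: prefer B, take knob from B; A=[quill,plank,nail] B=[disk] C=[reel,mesh,mast,knob]
Tick 5: prefer A, take quill from A; A=[plank,nail] B=[disk] C=[reel,mesh,mast,knob,quill]
Tick 6: prefer B, take disk from B; A=[plank,nail] B=[-] C=[reel,mesh,mast,knob,quill,disk]
Tick 7: prefer A, take plank from A; A=[nail] B=[-] C=[reel,mesh,mast,knob,quill,disk,plank]

Answer: reel mesh mast knob quill disk plank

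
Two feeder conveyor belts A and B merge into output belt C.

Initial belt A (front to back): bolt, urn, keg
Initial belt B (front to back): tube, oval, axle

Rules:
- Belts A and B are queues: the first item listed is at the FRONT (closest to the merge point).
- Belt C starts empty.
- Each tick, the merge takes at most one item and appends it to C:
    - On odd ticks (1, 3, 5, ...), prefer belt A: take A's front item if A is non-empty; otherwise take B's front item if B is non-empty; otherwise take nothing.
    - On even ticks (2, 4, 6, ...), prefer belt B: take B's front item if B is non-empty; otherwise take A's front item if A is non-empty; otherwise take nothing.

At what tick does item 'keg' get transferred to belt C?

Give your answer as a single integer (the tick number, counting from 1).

Answer: 5

Derivation:
Tick 1: prefer A, take bolt from A; A=[urn,keg] B=[tube,oval,axle] C=[bolt]
Tick 2: prefer B, take tube from B; A=[urn,keg] B=[oval,axle] C=[bolt,tube]
Tick 3: prefer A, take urn from A; A=[keg] B=[oval,axle] C=[bolt,tube,urn]
Tick 4: prefer B, take oval from B; A=[keg] B=[axle] C=[bolt,tube,urn,oval]
Tick 5: prefer A, take keg from A; A=[-] B=[axle] C=[bolt,tube,urn,oval,keg]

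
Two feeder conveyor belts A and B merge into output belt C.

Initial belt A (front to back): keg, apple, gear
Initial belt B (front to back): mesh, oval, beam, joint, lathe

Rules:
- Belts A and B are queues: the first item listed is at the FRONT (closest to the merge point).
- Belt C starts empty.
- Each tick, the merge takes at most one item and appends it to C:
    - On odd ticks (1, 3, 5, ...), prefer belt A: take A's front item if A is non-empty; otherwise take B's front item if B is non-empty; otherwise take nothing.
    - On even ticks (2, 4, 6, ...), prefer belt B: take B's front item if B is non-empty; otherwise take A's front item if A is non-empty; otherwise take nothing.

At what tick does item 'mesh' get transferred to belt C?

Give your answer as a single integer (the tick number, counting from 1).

Tick 1: prefer A, take keg from A; A=[apple,gear] B=[mesh,oval,beam,joint,lathe] C=[keg]
Tick 2: prefer B, take mesh from B; A=[apple,gear] B=[oval,beam,joint,lathe] C=[keg,mesh]

Answer: 2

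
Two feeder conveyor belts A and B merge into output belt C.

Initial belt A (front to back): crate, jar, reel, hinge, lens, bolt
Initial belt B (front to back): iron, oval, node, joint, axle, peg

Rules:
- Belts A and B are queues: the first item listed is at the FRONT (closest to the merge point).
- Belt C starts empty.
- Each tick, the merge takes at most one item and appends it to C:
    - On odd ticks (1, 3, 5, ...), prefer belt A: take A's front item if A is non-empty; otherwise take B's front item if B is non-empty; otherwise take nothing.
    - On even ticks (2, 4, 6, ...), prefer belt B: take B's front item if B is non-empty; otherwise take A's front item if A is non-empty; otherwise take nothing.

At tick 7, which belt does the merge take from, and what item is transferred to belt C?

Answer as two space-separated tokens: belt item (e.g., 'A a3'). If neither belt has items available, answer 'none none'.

Tick 1: prefer A, take crate from A; A=[jar,reel,hinge,lens,bolt] B=[iron,oval,node,joint,axle,peg] C=[crate]
Tick 2: prefer B, take iron from B; A=[jar,reel,hinge,lens,bolt] B=[oval,node,joint,axle,peg] C=[crate,iron]
Tick 3: prefer A, take jar from A; A=[reel,hinge,lens,bolt] B=[oval,node,joint,axle,peg] C=[crate,iron,jar]
Tick 4: prefer B, take oval from B; A=[reel,hinge,lens,bolt] B=[node,joint,axle,peg] C=[crate,iron,jar,oval]
Tick 5: prefer A, take reel from A; A=[hinge,lens,bolt] B=[node,joint,axle,peg] C=[crate,iron,jar,oval,reel]
Tick 6: prefer B, take node from B; A=[hinge,lens,bolt] B=[joint,axle,peg] C=[crate,iron,jar,oval,reel,node]
Tick 7: prefer A, take hinge from A; A=[lens,bolt] B=[joint,axle,peg] C=[crate,iron,jar,oval,reel,node,hinge]

Answer: A hinge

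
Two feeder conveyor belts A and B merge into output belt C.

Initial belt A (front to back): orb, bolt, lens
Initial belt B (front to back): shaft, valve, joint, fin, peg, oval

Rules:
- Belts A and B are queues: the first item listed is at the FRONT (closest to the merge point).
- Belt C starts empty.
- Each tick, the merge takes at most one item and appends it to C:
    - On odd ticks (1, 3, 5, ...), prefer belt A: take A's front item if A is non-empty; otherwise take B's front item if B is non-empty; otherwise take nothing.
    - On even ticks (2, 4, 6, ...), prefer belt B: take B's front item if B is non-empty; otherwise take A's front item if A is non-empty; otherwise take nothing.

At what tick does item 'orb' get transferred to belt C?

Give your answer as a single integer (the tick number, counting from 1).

Answer: 1

Derivation:
Tick 1: prefer A, take orb from A; A=[bolt,lens] B=[shaft,valve,joint,fin,peg,oval] C=[orb]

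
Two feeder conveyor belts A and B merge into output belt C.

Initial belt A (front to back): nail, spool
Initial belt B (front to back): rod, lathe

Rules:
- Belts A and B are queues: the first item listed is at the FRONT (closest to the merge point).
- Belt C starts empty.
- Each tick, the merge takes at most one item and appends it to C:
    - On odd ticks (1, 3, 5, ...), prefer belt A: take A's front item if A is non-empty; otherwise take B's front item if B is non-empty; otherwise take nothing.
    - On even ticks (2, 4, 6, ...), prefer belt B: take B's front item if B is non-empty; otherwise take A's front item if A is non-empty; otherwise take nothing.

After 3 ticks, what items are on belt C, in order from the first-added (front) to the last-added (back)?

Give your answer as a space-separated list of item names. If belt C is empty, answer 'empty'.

Answer: nail rod spool

Derivation:
Tick 1: prefer A, take nail from A; A=[spool] B=[rod,lathe] C=[nail]
Tick 2: prefer B, take rod from B; A=[spool] B=[lathe] C=[nail,rod]
Tick 3: prefer A, take spool from A; A=[-] B=[lathe] C=[nail,rod,spool]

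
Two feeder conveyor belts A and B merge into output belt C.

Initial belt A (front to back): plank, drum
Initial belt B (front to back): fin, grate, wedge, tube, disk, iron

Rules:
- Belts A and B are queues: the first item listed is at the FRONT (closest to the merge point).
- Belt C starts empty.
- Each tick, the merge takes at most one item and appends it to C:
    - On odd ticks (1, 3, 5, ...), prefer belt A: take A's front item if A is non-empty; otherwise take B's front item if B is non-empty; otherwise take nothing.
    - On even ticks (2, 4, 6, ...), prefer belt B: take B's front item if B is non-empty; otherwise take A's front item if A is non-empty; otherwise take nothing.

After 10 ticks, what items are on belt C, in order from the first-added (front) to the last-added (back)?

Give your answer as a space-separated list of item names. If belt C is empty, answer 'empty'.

Answer: plank fin drum grate wedge tube disk iron

Derivation:
Tick 1: prefer A, take plank from A; A=[drum] B=[fin,grate,wedge,tube,disk,iron] C=[plank]
Tick 2: prefer B, take fin from B; A=[drum] B=[grate,wedge,tube,disk,iron] C=[plank,fin]
Tick 3: prefer A, take drum from A; A=[-] B=[grate,wedge,tube,disk,iron] C=[plank,fin,drum]
Tick 4: prefer B, take grate from B; A=[-] B=[wedge,tube,disk,iron] C=[plank,fin,drum,grate]
Tick 5: prefer A, take wedge from B; A=[-] B=[tube,disk,iron] C=[plank,fin,drum,grate,wedge]
Tick 6: prefer B, take tube from B; A=[-] B=[disk,iron] C=[plank,fin,drum,grate,wedge,tube]
Tick 7: prefer A, take disk from B; A=[-] B=[iron] C=[plank,fin,drum,grate,wedge,tube,disk]
Tick 8: prefer B, take iron from B; A=[-] B=[-] C=[plank,fin,drum,grate,wedge,tube,disk,iron]
Tick 9: prefer A, both empty, nothing taken; A=[-] B=[-] C=[plank,fin,drum,grate,wedge,tube,disk,iron]
Tick 10: prefer B, both empty, nothing taken; A=[-] B=[-] C=[plank,fin,drum,grate,wedge,tube,disk,iron]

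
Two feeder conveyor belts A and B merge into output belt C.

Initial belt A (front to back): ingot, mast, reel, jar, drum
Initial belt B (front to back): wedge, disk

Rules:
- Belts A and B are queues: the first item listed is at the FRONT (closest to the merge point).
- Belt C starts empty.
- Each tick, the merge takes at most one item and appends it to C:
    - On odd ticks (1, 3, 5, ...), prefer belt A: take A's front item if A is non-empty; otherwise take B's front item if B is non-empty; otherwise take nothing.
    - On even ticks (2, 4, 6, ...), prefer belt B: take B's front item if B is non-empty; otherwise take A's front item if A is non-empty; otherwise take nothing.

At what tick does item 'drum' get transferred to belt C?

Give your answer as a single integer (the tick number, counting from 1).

Tick 1: prefer A, take ingot from A; A=[mast,reel,jar,drum] B=[wedge,disk] C=[ingot]
Tick 2: prefer B, take wedge from B; A=[mast,reel,jar,drum] B=[disk] C=[ingot,wedge]
Tick 3: prefer A, take mast from A; A=[reel,jar,drum] B=[disk] C=[ingot,wedge,mast]
Tick 4: prefer B, take disk from B; A=[reel,jar,drum] B=[-] C=[ingot,wedge,mast,disk]
Tick 5: prefer A, take reel from A; A=[jar,drum] B=[-] C=[ingot,wedge,mast,disk,reel]
Tick 6: prefer B, take jar from A; A=[drum] B=[-] C=[ingot,wedge,mast,disk,reel,jar]
Tick 7: prefer A, take drum from A; A=[-] B=[-] C=[ingot,wedge,mast,disk,reel,jar,drum]

Answer: 7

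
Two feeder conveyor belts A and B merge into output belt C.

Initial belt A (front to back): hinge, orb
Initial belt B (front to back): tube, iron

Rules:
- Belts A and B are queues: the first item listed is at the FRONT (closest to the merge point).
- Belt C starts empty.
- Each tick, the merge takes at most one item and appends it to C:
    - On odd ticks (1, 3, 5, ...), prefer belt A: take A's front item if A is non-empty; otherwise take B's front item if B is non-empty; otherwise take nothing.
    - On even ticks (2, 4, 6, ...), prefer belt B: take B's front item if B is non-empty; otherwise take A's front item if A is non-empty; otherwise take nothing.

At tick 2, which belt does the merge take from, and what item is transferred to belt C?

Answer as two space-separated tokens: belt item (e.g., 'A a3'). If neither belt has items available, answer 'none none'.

Tick 1: prefer A, take hinge from A; A=[orb] B=[tube,iron] C=[hinge]
Tick 2: prefer B, take tube from B; A=[orb] B=[iron] C=[hinge,tube]

Answer: B tube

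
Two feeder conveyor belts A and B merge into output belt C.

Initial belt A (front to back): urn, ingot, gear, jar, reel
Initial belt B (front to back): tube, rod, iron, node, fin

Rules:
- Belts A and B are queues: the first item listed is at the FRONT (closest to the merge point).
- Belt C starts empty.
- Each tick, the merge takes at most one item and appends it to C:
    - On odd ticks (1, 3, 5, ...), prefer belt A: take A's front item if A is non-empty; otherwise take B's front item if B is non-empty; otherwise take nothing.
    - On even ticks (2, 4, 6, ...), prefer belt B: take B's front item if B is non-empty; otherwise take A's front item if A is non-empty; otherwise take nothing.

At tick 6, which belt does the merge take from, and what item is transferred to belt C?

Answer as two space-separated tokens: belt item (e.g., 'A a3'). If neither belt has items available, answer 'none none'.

Answer: B iron

Derivation:
Tick 1: prefer A, take urn from A; A=[ingot,gear,jar,reel] B=[tube,rod,iron,node,fin] C=[urn]
Tick 2: prefer B, take tube from B; A=[ingot,gear,jar,reel] B=[rod,iron,node,fin] C=[urn,tube]
Tick 3: prefer A, take ingot from A; A=[gear,jar,reel] B=[rod,iron,node,fin] C=[urn,tube,ingot]
Tick 4: prefer B, take rod from B; A=[gear,jar,reel] B=[iron,node,fin] C=[urn,tube,ingot,rod]
Tick 5: prefer A, take gear from A; A=[jar,reel] B=[iron,node,fin] C=[urn,tube,ingot,rod,gear]
Tick 6: prefer B, take iron from B; A=[jar,reel] B=[node,fin] C=[urn,tube,ingot,rod,gear,iron]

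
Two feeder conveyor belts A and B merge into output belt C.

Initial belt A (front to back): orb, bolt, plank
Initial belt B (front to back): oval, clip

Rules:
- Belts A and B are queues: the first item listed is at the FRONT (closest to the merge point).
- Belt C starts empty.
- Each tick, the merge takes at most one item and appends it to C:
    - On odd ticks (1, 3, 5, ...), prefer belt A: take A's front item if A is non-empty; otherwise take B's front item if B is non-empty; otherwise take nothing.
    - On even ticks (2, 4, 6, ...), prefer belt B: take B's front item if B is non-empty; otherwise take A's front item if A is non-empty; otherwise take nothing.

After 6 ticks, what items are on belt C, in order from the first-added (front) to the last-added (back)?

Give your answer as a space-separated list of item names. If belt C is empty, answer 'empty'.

Answer: orb oval bolt clip plank

Derivation:
Tick 1: prefer A, take orb from A; A=[bolt,plank] B=[oval,clip] C=[orb]
Tick 2: prefer B, take oval from B; A=[bolt,plank] B=[clip] C=[orb,oval]
Tick 3: prefer A, take bolt from A; A=[plank] B=[clip] C=[orb,oval,bolt]
Tick 4: prefer B, take clip from B; A=[plank] B=[-] C=[orb,oval,bolt,clip]
Tick 5: prefer A, take plank from A; A=[-] B=[-] C=[orb,oval,bolt,clip,plank]
Tick 6: prefer B, both empty, nothing taken; A=[-] B=[-] C=[orb,oval,bolt,clip,plank]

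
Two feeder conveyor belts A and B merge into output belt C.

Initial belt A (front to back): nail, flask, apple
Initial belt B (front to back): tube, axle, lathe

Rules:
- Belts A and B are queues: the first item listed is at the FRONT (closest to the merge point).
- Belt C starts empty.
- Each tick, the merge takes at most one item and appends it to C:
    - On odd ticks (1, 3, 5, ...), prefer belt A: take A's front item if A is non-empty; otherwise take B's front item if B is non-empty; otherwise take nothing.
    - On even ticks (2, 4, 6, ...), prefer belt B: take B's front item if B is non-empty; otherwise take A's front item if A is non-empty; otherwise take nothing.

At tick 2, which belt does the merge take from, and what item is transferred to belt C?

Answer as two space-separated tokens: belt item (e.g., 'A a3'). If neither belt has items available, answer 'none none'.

Answer: B tube

Derivation:
Tick 1: prefer A, take nail from A; A=[flask,apple] B=[tube,axle,lathe] C=[nail]
Tick 2: prefer B, take tube from B; A=[flask,apple] B=[axle,lathe] C=[nail,tube]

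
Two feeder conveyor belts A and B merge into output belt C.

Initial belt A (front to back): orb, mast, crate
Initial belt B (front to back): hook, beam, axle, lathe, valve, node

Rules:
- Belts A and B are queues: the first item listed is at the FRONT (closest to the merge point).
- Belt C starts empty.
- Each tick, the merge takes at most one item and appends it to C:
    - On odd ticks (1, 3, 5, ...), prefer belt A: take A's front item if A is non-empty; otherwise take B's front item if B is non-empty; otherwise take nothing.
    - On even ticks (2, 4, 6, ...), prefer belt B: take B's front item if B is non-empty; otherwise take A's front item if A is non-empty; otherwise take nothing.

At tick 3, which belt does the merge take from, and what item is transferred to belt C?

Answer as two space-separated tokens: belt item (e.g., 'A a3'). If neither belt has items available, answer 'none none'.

Tick 1: prefer A, take orb from A; A=[mast,crate] B=[hook,beam,axle,lathe,valve,node] C=[orb]
Tick 2: prefer B, take hook from B; A=[mast,crate] B=[beam,axle,lathe,valve,node] C=[orb,hook]
Tick 3: prefer A, take mast from A; A=[crate] B=[beam,axle,lathe,valve,node] C=[orb,hook,mast]

Answer: A mast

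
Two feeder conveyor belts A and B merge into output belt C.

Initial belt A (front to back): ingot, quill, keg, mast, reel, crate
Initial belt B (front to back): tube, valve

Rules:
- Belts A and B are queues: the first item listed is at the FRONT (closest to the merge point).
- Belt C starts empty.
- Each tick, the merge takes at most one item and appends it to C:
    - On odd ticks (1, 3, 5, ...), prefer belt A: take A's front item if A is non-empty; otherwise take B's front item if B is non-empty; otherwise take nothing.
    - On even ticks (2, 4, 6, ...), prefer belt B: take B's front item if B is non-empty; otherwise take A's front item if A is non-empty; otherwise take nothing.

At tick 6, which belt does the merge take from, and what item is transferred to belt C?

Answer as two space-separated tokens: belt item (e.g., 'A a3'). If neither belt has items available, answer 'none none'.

Tick 1: prefer A, take ingot from A; A=[quill,keg,mast,reel,crate] B=[tube,valve] C=[ingot]
Tick 2: prefer B, take tube from B; A=[quill,keg,mast,reel,crate] B=[valve] C=[ingot,tube]
Tick 3: prefer A, take quill from A; A=[keg,mast,reel,crate] B=[valve] C=[ingot,tube,quill]
Tick 4: prefer B, take valve from B; A=[keg,mast,reel,crate] B=[-] C=[ingot,tube,quill,valve]
Tick 5: prefer A, take keg from A; A=[mast,reel,crate] B=[-] C=[ingot,tube,quill,valve,keg]
Tick 6: prefer B, take mast from A; A=[reel,crate] B=[-] C=[ingot,tube,quill,valve,keg,mast]

Answer: A mast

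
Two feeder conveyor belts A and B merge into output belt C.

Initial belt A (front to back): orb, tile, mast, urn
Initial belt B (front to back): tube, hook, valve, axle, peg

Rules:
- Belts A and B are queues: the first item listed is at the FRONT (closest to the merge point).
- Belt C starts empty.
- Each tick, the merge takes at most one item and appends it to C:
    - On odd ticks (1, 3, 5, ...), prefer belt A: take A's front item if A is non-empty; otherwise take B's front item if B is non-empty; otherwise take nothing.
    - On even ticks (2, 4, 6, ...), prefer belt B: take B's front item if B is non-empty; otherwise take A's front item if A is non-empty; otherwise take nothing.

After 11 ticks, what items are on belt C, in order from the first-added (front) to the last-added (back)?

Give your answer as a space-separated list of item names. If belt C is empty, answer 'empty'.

Tick 1: prefer A, take orb from A; A=[tile,mast,urn] B=[tube,hook,valve,axle,peg] C=[orb]
Tick 2: prefer B, take tube from B; A=[tile,mast,urn] B=[hook,valve,axle,peg] C=[orb,tube]
Tick 3: prefer A, take tile from A; A=[mast,urn] B=[hook,valve,axle,peg] C=[orb,tube,tile]
Tick 4: prefer B, take hook from B; A=[mast,urn] B=[valve,axle,peg] C=[orb,tube,tile,hook]
Tick 5: prefer A, take mast from A; A=[urn] B=[valve,axle,peg] C=[orb,tube,tile,hook,mast]
Tick 6: prefer B, take valve from B; A=[urn] B=[axle,peg] C=[orb,tube,tile,hook,mast,valve]
Tick 7: prefer A, take urn from A; A=[-] B=[axle,peg] C=[orb,tube,tile,hook,mast,valve,urn]
Tick 8: prefer B, take axle from B; A=[-] B=[peg] C=[orb,tube,tile,hook,mast,valve,urn,axle]
Tick 9: prefer A, take peg from B; A=[-] B=[-] C=[orb,tube,tile,hook,mast,valve,urn,axle,peg]
Tick 10: prefer B, both empty, nothing taken; A=[-] B=[-] C=[orb,tube,tile,hook,mast,valve,urn,axle,peg]
Tick 11: prefer A, both empty, nothing taken; A=[-] B=[-] C=[orb,tube,tile,hook,mast,valve,urn,axle,peg]

Answer: orb tube tile hook mast valve urn axle peg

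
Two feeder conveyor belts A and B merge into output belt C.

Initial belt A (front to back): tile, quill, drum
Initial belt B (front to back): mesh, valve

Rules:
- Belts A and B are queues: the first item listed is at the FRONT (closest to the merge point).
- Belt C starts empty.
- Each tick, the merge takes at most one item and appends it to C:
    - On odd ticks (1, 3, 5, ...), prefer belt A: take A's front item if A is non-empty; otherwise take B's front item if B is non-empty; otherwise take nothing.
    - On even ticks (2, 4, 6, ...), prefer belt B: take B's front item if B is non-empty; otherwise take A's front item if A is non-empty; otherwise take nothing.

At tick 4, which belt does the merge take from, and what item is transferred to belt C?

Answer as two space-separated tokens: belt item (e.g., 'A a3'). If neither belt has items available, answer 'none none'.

Answer: B valve

Derivation:
Tick 1: prefer A, take tile from A; A=[quill,drum] B=[mesh,valve] C=[tile]
Tick 2: prefer B, take mesh from B; A=[quill,drum] B=[valve] C=[tile,mesh]
Tick 3: prefer A, take quill from A; A=[drum] B=[valve] C=[tile,mesh,quill]
Tick 4: prefer B, take valve from B; A=[drum] B=[-] C=[tile,mesh,quill,valve]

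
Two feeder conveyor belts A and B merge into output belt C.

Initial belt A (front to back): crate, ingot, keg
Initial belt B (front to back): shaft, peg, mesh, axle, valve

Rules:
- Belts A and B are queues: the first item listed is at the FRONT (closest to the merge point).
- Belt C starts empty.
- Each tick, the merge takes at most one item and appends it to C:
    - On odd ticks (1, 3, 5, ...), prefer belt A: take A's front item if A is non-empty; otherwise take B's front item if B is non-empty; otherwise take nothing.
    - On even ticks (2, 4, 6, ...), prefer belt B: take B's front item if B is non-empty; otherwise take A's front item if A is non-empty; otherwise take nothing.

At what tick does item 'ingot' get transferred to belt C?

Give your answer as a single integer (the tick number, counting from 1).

Answer: 3

Derivation:
Tick 1: prefer A, take crate from A; A=[ingot,keg] B=[shaft,peg,mesh,axle,valve] C=[crate]
Tick 2: prefer B, take shaft from B; A=[ingot,keg] B=[peg,mesh,axle,valve] C=[crate,shaft]
Tick 3: prefer A, take ingot from A; A=[keg] B=[peg,mesh,axle,valve] C=[crate,shaft,ingot]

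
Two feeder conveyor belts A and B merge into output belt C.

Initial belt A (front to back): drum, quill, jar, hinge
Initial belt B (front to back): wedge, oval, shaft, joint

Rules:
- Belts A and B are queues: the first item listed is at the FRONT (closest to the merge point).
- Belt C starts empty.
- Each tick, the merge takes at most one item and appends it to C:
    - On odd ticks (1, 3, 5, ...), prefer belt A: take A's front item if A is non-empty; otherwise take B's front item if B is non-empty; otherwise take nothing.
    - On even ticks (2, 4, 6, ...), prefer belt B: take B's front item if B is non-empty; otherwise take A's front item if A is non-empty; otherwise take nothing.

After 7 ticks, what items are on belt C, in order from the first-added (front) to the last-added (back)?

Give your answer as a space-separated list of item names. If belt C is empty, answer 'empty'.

Tick 1: prefer A, take drum from A; A=[quill,jar,hinge] B=[wedge,oval,shaft,joint] C=[drum]
Tick 2: prefer B, take wedge from B; A=[quill,jar,hinge] B=[oval,shaft,joint] C=[drum,wedge]
Tick 3: prefer A, take quill from A; A=[jar,hinge] B=[oval,shaft,joint] C=[drum,wedge,quill]
Tick 4: prefer B, take oval from B; A=[jar,hinge] B=[shaft,joint] C=[drum,wedge,quill,oval]
Tick 5: prefer A, take jar from A; A=[hinge] B=[shaft,joint] C=[drum,wedge,quill,oval,jar]
Tick 6: prefer B, take shaft from B; A=[hinge] B=[joint] C=[drum,wedge,quill,oval,jar,shaft]
Tick 7: prefer A, take hinge from A; A=[-] B=[joint] C=[drum,wedge,quill,oval,jar,shaft,hinge]

Answer: drum wedge quill oval jar shaft hinge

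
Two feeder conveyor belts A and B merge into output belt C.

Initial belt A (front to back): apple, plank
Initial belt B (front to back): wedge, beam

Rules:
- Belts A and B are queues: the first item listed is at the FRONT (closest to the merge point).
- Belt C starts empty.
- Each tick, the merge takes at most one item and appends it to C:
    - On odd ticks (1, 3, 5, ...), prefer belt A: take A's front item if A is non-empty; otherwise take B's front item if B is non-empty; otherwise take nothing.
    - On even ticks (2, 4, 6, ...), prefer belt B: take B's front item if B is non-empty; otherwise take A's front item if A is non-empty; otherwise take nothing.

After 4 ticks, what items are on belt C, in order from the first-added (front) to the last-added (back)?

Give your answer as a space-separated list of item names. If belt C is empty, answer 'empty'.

Tick 1: prefer A, take apple from A; A=[plank] B=[wedge,beam] C=[apple]
Tick 2: prefer B, take wedge from B; A=[plank] B=[beam] C=[apple,wedge]
Tick 3: prefer A, take plank from A; A=[-] B=[beam] C=[apple,wedge,plank]
Tick 4: prefer B, take beam from B; A=[-] B=[-] C=[apple,wedge,plank,beam]

Answer: apple wedge plank beam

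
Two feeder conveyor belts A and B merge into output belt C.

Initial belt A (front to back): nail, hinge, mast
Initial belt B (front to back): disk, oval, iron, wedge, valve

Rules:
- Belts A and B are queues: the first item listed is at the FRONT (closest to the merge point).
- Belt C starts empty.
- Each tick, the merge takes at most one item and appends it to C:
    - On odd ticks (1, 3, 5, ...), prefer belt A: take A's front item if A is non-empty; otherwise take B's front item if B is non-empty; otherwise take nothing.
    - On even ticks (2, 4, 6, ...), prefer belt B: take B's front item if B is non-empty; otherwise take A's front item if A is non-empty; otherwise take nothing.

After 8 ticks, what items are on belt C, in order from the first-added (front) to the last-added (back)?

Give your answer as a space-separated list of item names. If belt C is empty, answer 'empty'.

Tick 1: prefer A, take nail from A; A=[hinge,mast] B=[disk,oval,iron,wedge,valve] C=[nail]
Tick 2: prefer B, take disk from B; A=[hinge,mast] B=[oval,iron,wedge,valve] C=[nail,disk]
Tick 3: prefer A, take hinge from A; A=[mast] B=[oval,iron,wedge,valve] C=[nail,disk,hinge]
Tick 4: prefer B, take oval from B; A=[mast] B=[iron,wedge,valve] C=[nail,disk,hinge,oval]
Tick 5: prefer A, take mast from A; A=[-] B=[iron,wedge,valve] C=[nail,disk,hinge,oval,mast]
Tick 6: prefer B, take iron from B; A=[-] B=[wedge,valve] C=[nail,disk,hinge,oval,mast,iron]
Tick 7: prefer A, take wedge from B; A=[-] B=[valve] C=[nail,disk,hinge,oval,mast,iron,wedge]
Tick 8: prefer B, take valve from B; A=[-] B=[-] C=[nail,disk,hinge,oval,mast,iron,wedge,valve]

Answer: nail disk hinge oval mast iron wedge valve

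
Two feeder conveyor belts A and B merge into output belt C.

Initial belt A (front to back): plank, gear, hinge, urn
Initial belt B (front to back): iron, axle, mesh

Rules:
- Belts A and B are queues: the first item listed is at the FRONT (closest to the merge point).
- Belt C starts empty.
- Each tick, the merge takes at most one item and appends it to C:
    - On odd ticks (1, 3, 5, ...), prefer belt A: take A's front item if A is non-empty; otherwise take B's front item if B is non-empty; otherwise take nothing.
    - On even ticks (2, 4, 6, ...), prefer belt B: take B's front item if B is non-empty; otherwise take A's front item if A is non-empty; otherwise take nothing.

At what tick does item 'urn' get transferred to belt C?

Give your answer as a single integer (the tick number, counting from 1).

Tick 1: prefer A, take plank from A; A=[gear,hinge,urn] B=[iron,axle,mesh] C=[plank]
Tick 2: prefer B, take iron from B; A=[gear,hinge,urn] B=[axle,mesh] C=[plank,iron]
Tick 3: prefer A, take gear from A; A=[hinge,urn] B=[axle,mesh] C=[plank,iron,gear]
Tick 4: prefer B, take axle from B; A=[hinge,urn] B=[mesh] C=[plank,iron,gear,axle]
Tick 5: prefer A, take hinge from A; A=[urn] B=[mesh] C=[plank,iron,gear,axle,hinge]
Tick 6: prefer B, take mesh from B; A=[urn] B=[-] C=[plank,iron,gear,axle,hinge,mesh]
Tick 7: prefer A, take urn from A; A=[-] B=[-] C=[plank,iron,gear,axle,hinge,mesh,urn]

Answer: 7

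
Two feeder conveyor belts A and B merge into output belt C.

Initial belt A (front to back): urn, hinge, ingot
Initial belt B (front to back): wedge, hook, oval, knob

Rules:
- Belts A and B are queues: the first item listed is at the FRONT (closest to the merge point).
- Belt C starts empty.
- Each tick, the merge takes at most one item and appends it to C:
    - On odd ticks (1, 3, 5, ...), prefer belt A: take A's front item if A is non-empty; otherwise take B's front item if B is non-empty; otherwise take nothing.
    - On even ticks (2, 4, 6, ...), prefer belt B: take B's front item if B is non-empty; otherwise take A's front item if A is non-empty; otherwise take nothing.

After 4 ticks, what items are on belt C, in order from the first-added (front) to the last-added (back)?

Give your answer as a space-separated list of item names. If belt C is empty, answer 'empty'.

Tick 1: prefer A, take urn from A; A=[hinge,ingot] B=[wedge,hook,oval,knob] C=[urn]
Tick 2: prefer B, take wedge from B; A=[hinge,ingot] B=[hook,oval,knob] C=[urn,wedge]
Tick 3: prefer A, take hinge from A; A=[ingot] B=[hook,oval,knob] C=[urn,wedge,hinge]
Tick 4: prefer B, take hook from B; A=[ingot] B=[oval,knob] C=[urn,wedge,hinge,hook]

Answer: urn wedge hinge hook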